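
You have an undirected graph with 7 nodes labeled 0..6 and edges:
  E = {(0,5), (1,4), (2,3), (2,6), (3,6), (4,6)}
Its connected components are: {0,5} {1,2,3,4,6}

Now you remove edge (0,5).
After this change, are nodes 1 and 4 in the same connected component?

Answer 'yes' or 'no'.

Answer: yes

Derivation:
Initial components: {0,5} {1,2,3,4,6}
Removing edge (0,5): it was a bridge — component count 2 -> 3.
New components: {0} {1,2,3,4,6} {5}
Are 1 and 4 in the same component? yes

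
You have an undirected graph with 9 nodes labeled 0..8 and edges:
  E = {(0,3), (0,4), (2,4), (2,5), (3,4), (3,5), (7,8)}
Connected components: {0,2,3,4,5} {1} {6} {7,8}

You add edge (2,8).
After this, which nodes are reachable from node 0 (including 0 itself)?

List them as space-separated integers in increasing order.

Before: nodes reachable from 0: {0,2,3,4,5}
Adding (2,8): merges 0's component with another. Reachability grows.
After: nodes reachable from 0: {0,2,3,4,5,7,8}

Answer: 0 2 3 4 5 7 8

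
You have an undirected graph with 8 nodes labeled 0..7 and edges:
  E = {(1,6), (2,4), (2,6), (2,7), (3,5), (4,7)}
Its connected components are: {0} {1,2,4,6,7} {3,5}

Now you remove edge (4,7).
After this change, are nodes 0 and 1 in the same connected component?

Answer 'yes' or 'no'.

Answer: no

Derivation:
Initial components: {0} {1,2,4,6,7} {3,5}
Removing edge (4,7): not a bridge — component count unchanged at 3.
New components: {0} {1,2,4,6,7} {3,5}
Are 0 and 1 in the same component? no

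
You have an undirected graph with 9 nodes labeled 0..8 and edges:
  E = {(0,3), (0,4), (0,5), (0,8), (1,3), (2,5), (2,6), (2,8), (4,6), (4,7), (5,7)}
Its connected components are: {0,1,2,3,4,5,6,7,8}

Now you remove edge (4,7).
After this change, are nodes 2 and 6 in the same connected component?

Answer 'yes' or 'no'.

Answer: yes

Derivation:
Initial components: {0,1,2,3,4,5,6,7,8}
Removing edge (4,7): not a bridge — component count unchanged at 1.
New components: {0,1,2,3,4,5,6,7,8}
Are 2 and 6 in the same component? yes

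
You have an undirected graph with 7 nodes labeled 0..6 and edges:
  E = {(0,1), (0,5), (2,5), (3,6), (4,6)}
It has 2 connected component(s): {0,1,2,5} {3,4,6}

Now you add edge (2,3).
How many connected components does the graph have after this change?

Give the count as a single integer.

Initial component count: 2
Add (2,3): merges two components. Count decreases: 2 -> 1.
New component count: 1

Answer: 1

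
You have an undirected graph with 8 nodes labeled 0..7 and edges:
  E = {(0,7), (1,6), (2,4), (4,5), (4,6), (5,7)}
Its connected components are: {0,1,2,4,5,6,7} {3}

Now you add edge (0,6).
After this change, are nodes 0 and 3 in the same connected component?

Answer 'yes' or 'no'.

Initial components: {0,1,2,4,5,6,7} {3}
Adding edge (0,6): both already in same component {0,1,2,4,5,6,7}. No change.
New components: {0,1,2,4,5,6,7} {3}
Are 0 and 3 in the same component? no

Answer: no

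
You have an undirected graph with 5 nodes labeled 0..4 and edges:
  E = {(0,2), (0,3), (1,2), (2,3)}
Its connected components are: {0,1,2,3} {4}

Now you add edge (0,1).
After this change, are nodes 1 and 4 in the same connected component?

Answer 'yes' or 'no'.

Initial components: {0,1,2,3} {4}
Adding edge (0,1): both already in same component {0,1,2,3}. No change.
New components: {0,1,2,3} {4}
Are 1 and 4 in the same component? no

Answer: no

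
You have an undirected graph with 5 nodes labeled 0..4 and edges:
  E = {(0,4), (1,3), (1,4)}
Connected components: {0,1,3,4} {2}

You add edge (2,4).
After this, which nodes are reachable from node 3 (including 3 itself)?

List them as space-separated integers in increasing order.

Before: nodes reachable from 3: {0,1,3,4}
Adding (2,4): merges 3's component with another. Reachability grows.
After: nodes reachable from 3: {0,1,2,3,4}

Answer: 0 1 2 3 4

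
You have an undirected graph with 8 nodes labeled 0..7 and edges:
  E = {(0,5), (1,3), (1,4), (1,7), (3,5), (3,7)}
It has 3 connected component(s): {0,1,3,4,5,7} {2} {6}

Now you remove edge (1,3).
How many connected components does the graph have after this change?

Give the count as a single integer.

Initial component count: 3
Remove (1,3): not a bridge. Count unchanged: 3.
  After removal, components: {0,1,3,4,5,7} {2} {6}
New component count: 3

Answer: 3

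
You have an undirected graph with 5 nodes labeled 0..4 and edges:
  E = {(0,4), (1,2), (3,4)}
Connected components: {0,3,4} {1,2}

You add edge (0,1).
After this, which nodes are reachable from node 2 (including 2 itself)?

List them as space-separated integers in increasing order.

Before: nodes reachable from 2: {1,2}
Adding (0,1): merges 2's component with another. Reachability grows.
After: nodes reachable from 2: {0,1,2,3,4}

Answer: 0 1 2 3 4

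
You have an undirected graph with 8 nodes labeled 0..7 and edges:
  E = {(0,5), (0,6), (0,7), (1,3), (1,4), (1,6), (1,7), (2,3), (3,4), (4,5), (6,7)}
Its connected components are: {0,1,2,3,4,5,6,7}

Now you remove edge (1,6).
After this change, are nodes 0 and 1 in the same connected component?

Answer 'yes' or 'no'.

Initial components: {0,1,2,3,4,5,6,7}
Removing edge (1,6): not a bridge — component count unchanged at 1.
New components: {0,1,2,3,4,5,6,7}
Are 0 and 1 in the same component? yes

Answer: yes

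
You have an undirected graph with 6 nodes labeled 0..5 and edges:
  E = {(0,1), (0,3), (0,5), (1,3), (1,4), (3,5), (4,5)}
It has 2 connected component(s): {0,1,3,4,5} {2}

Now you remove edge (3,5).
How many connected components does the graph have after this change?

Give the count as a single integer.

Answer: 2

Derivation:
Initial component count: 2
Remove (3,5): not a bridge. Count unchanged: 2.
  After removal, components: {0,1,3,4,5} {2}
New component count: 2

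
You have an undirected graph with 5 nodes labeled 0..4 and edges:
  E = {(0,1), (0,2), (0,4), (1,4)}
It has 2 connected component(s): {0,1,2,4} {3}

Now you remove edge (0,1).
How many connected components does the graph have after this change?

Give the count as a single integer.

Initial component count: 2
Remove (0,1): not a bridge. Count unchanged: 2.
  After removal, components: {0,1,2,4} {3}
New component count: 2

Answer: 2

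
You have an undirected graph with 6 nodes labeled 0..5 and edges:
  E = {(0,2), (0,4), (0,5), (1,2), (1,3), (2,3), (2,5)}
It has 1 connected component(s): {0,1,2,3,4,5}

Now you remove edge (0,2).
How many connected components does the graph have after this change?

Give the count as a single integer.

Answer: 1

Derivation:
Initial component count: 1
Remove (0,2): not a bridge. Count unchanged: 1.
  After removal, components: {0,1,2,3,4,5}
New component count: 1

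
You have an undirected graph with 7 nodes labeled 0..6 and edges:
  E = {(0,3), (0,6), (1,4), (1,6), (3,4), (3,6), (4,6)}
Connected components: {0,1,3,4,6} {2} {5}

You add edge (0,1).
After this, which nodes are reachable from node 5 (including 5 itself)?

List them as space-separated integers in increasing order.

Answer: 5

Derivation:
Before: nodes reachable from 5: {5}
Adding (0,1): both endpoints already in same component. Reachability from 5 unchanged.
After: nodes reachable from 5: {5}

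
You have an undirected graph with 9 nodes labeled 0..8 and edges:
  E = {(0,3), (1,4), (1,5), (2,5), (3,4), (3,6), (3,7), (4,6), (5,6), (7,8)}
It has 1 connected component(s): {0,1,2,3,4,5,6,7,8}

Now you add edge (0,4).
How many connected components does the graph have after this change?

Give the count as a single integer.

Initial component count: 1
Add (0,4): endpoints already in same component. Count unchanged: 1.
New component count: 1

Answer: 1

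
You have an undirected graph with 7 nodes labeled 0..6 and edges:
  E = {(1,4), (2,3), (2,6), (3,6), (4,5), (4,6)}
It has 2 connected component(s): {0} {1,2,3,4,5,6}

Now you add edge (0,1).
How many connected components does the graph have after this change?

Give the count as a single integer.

Answer: 1

Derivation:
Initial component count: 2
Add (0,1): merges two components. Count decreases: 2 -> 1.
New component count: 1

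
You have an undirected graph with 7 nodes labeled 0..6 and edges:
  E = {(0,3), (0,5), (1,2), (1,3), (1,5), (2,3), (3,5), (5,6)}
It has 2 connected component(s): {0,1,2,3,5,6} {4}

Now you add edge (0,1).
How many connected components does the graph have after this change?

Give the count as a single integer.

Initial component count: 2
Add (0,1): endpoints already in same component. Count unchanged: 2.
New component count: 2

Answer: 2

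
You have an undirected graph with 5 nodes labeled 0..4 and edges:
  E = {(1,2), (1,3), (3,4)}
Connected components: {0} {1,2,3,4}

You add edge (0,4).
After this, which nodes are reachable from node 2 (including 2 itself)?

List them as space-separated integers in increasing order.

Answer: 0 1 2 3 4

Derivation:
Before: nodes reachable from 2: {1,2,3,4}
Adding (0,4): merges 2's component with another. Reachability grows.
After: nodes reachable from 2: {0,1,2,3,4}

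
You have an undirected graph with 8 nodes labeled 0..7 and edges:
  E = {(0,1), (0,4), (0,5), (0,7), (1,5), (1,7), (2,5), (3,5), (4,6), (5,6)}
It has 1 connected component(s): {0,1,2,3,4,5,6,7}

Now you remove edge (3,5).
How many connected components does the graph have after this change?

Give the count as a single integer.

Answer: 2

Derivation:
Initial component count: 1
Remove (3,5): it was a bridge. Count increases: 1 -> 2.
  After removal, components: {0,1,2,4,5,6,7} {3}
New component count: 2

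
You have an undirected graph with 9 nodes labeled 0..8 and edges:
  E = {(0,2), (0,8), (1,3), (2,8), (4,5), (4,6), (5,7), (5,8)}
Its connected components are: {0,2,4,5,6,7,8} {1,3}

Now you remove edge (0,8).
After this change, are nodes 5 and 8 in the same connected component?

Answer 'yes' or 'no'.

Answer: yes

Derivation:
Initial components: {0,2,4,5,6,7,8} {1,3}
Removing edge (0,8): not a bridge — component count unchanged at 2.
New components: {0,2,4,5,6,7,8} {1,3}
Are 5 and 8 in the same component? yes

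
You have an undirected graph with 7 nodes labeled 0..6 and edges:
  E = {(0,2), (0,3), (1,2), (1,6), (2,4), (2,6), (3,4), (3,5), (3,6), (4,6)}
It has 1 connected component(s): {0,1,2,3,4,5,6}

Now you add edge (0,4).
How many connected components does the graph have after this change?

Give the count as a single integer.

Answer: 1

Derivation:
Initial component count: 1
Add (0,4): endpoints already in same component. Count unchanged: 1.
New component count: 1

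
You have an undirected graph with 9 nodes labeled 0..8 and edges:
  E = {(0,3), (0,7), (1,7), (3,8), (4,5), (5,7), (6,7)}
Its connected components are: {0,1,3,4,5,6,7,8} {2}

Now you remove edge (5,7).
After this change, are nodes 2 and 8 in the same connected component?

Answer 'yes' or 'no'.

Answer: no

Derivation:
Initial components: {0,1,3,4,5,6,7,8} {2}
Removing edge (5,7): it was a bridge — component count 2 -> 3.
New components: {0,1,3,6,7,8} {2} {4,5}
Are 2 and 8 in the same component? no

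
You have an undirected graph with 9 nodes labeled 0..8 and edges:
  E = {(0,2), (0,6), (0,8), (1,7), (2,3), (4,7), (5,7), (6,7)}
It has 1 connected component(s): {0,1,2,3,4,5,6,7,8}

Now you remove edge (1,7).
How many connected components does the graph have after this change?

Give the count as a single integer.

Initial component count: 1
Remove (1,7): it was a bridge. Count increases: 1 -> 2.
  After removal, components: {0,2,3,4,5,6,7,8} {1}
New component count: 2

Answer: 2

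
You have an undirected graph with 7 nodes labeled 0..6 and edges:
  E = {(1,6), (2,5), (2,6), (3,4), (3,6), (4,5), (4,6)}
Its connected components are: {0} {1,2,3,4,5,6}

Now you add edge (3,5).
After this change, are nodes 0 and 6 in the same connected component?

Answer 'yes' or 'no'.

Initial components: {0} {1,2,3,4,5,6}
Adding edge (3,5): both already in same component {1,2,3,4,5,6}. No change.
New components: {0} {1,2,3,4,5,6}
Are 0 and 6 in the same component? no

Answer: no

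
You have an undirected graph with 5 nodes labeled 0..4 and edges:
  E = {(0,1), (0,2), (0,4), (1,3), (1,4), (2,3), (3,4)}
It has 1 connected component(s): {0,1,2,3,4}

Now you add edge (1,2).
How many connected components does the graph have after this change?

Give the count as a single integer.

Answer: 1

Derivation:
Initial component count: 1
Add (1,2): endpoints already in same component. Count unchanged: 1.
New component count: 1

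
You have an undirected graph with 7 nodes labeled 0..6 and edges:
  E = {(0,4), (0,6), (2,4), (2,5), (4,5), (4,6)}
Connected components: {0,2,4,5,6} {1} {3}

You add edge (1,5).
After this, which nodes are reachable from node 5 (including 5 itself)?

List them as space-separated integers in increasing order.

Answer: 0 1 2 4 5 6

Derivation:
Before: nodes reachable from 5: {0,2,4,5,6}
Adding (1,5): merges 5's component with another. Reachability grows.
After: nodes reachable from 5: {0,1,2,4,5,6}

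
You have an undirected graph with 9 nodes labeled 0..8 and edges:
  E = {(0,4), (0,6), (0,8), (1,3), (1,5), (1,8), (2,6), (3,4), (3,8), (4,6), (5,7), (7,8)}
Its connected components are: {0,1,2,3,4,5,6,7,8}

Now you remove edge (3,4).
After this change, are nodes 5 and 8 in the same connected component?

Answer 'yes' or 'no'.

Answer: yes

Derivation:
Initial components: {0,1,2,3,4,5,6,7,8}
Removing edge (3,4): not a bridge — component count unchanged at 1.
New components: {0,1,2,3,4,5,6,7,8}
Are 5 and 8 in the same component? yes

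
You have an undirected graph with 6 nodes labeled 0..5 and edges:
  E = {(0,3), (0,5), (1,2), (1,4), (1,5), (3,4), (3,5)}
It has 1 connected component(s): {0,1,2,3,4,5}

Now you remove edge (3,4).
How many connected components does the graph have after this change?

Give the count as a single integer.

Answer: 1

Derivation:
Initial component count: 1
Remove (3,4): not a bridge. Count unchanged: 1.
  After removal, components: {0,1,2,3,4,5}
New component count: 1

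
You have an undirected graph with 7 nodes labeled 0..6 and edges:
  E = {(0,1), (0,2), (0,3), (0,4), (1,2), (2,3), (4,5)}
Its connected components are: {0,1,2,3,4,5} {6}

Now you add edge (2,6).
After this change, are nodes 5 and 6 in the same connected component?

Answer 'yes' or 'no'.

Initial components: {0,1,2,3,4,5} {6}
Adding edge (2,6): merges {0,1,2,3,4,5} and {6}.
New components: {0,1,2,3,4,5,6}
Are 5 and 6 in the same component? yes

Answer: yes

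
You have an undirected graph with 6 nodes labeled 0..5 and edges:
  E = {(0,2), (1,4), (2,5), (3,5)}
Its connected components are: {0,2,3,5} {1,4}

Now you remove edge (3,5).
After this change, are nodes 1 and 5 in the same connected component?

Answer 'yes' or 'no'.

Initial components: {0,2,3,5} {1,4}
Removing edge (3,5): it was a bridge — component count 2 -> 3.
New components: {0,2,5} {1,4} {3}
Are 1 and 5 in the same component? no

Answer: no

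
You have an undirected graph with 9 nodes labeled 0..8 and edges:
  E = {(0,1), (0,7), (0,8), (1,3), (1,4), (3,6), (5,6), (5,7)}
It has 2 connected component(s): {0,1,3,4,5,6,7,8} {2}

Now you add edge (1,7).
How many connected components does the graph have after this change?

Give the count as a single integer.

Initial component count: 2
Add (1,7): endpoints already in same component. Count unchanged: 2.
New component count: 2

Answer: 2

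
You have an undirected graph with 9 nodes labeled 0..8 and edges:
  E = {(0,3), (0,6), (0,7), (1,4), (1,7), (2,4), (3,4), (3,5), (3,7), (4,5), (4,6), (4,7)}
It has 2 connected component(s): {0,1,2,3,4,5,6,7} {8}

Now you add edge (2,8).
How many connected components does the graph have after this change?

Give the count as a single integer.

Initial component count: 2
Add (2,8): merges two components. Count decreases: 2 -> 1.
New component count: 1

Answer: 1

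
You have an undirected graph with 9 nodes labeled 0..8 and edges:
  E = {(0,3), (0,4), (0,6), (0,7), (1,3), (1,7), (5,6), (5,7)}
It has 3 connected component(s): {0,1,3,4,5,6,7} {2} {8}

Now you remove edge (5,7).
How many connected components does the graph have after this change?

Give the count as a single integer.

Answer: 3

Derivation:
Initial component count: 3
Remove (5,7): not a bridge. Count unchanged: 3.
  After removal, components: {0,1,3,4,5,6,7} {2} {8}
New component count: 3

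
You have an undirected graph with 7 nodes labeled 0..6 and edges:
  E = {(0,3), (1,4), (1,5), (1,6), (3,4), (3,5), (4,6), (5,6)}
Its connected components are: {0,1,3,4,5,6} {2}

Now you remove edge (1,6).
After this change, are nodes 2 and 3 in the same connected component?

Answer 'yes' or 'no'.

Initial components: {0,1,3,4,5,6} {2}
Removing edge (1,6): not a bridge — component count unchanged at 2.
New components: {0,1,3,4,5,6} {2}
Are 2 and 3 in the same component? no

Answer: no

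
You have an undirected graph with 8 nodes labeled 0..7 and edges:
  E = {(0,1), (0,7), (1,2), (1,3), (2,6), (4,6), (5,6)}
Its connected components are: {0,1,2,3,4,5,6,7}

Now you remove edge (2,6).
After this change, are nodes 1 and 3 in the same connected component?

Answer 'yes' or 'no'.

Initial components: {0,1,2,3,4,5,6,7}
Removing edge (2,6): it was a bridge — component count 1 -> 2.
New components: {0,1,2,3,7} {4,5,6}
Are 1 and 3 in the same component? yes

Answer: yes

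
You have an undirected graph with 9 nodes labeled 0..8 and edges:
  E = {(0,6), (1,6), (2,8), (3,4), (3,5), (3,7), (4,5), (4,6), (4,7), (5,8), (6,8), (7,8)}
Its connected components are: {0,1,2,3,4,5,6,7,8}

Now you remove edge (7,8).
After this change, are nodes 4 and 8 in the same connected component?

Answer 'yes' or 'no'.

Initial components: {0,1,2,3,4,5,6,7,8}
Removing edge (7,8): not a bridge — component count unchanged at 1.
New components: {0,1,2,3,4,5,6,7,8}
Are 4 and 8 in the same component? yes

Answer: yes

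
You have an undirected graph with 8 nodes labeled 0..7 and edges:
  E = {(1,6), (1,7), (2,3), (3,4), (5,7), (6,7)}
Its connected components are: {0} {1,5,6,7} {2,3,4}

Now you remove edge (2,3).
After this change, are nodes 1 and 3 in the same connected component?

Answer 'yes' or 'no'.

Initial components: {0} {1,5,6,7} {2,3,4}
Removing edge (2,3): it was a bridge — component count 3 -> 4.
New components: {0} {1,5,6,7} {2} {3,4}
Are 1 and 3 in the same component? no

Answer: no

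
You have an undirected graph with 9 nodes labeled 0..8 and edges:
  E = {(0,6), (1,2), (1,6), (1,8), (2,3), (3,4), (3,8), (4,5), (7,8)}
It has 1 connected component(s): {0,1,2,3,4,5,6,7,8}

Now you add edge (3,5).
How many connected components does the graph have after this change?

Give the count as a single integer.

Initial component count: 1
Add (3,5): endpoints already in same component. Count unchanged: 1.
New component count: 1

Answer: 1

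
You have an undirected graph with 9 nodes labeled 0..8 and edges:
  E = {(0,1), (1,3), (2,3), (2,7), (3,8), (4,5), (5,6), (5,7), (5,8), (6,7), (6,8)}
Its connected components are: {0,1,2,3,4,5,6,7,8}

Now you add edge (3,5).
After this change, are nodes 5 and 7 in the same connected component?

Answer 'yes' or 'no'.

Initial components: {0,1,2,3,4,5,6,7,8}
Adding edge (3,5): both already in same component {0,1,2,3,4,5,6,7,8}. No change.
New components: {0,1,2,3,4,5,6,7,8}
Are 5 and 7 in the same component? yes

Answer: yes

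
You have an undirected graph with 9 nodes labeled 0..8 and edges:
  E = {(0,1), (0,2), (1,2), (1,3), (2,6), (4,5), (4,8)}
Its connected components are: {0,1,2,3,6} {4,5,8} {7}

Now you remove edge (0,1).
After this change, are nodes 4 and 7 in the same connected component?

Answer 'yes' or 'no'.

Answer: no

Derivation:
Initial components: {0,1,2,3,6} {4,5,8} {7}
Removing edge (0,1): not a bridge — component count unchanged at 3.
New components: {0,1,2,3,6} {4,5,8} {7}
Are 4 and 7 in the same component? no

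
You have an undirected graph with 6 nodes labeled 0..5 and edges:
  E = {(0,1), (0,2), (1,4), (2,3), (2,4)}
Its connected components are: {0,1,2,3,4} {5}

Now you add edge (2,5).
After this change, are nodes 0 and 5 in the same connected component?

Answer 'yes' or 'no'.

Initial components: {0,1,2,3,4} {5}
Adding edge (2,5): merges {0,1,2,3,4} and {5}.
New components: {0,1,2,3,4,5}
Are 0 and 5 in the same component? yes

Answer: yes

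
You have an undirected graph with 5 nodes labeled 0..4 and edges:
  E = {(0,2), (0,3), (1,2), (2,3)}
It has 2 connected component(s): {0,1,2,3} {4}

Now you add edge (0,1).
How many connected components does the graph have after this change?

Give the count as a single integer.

Initial component count: 2
Add (0,1): endpoints already in same component. Count unchanged: 2.
New component count: 2

Answer: 2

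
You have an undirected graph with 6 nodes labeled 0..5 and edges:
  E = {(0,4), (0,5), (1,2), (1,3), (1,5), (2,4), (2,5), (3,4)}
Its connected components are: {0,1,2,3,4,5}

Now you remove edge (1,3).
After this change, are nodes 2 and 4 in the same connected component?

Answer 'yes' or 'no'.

Initial components: {0,1,2,3,4,5}
Removing edge (1,3): not a bridge — component count unchanged at 1.
New components: {0,1,2,3,4,5}
Are 2 and 4 in the same component? yes

Answer: yes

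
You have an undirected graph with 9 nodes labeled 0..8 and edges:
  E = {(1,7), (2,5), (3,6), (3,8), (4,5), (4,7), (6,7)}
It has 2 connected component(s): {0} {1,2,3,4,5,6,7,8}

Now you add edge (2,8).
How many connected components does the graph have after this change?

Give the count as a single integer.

Answer: 2

Derivation:
Initial component count: 2
Add (2,8): endpoints already in same component. Count unchanged: 2.
New component count: 2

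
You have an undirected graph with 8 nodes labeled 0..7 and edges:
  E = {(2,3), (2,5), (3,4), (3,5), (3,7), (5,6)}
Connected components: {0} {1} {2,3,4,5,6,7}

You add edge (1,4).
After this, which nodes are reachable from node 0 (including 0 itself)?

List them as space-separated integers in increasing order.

Before: nodes reachable from 0: {0}
Adding (1,4): merges two components, but neither contains 0. Reachability from 0 unchanged.
After: nodes reachable from 0: {0}

Answer: 0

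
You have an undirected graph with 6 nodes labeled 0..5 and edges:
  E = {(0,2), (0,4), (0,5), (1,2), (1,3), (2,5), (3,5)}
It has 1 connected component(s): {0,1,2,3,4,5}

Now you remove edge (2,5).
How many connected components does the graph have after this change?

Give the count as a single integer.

Answer: 1

Derivation:
Initial component count: 1
Remove (2,5): not a bridge. Count unchanged: 1.
  After removal, components: {0,1,2,3,4,5}
New component count: 1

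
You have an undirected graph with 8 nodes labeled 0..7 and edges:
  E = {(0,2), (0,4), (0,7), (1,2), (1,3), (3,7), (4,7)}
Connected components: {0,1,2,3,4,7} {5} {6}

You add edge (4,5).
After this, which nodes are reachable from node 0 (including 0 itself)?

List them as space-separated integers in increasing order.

Before: nodes reachable from 0: {0,1,2,3,4,7}
Adding (4,5): merges 0's component with another. Reachability grows.
After: nodes reachable from 0: {0,1,2,3,4,5,7}

Answer: 0 1 2 3 4 5 7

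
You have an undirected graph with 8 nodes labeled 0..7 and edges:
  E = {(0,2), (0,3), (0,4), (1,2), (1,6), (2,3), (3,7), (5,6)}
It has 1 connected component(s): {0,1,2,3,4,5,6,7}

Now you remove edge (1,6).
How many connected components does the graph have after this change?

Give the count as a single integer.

Answer: 2

Derivation:
Initial component count: 1
Remove (1,6): it was a bridge. Count increases: 1 -> 2.
  After removal, components: {0,1,2,3,4,7} {5,6}
New component count: 2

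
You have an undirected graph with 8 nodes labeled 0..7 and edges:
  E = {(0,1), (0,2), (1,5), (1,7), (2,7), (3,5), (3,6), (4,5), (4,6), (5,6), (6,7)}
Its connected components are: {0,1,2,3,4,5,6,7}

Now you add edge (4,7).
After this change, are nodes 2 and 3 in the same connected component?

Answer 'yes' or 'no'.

Answer: yes

Derivation:
Initial components: {0,1,2,3,4,5,6,7}
Adding edge (4,7): both already in same component {0,1,2,3,4,5,6,7}. No change.
New components: {0,1,2,3,4,5,6,7}
Are 2 and 3 in the same component? yes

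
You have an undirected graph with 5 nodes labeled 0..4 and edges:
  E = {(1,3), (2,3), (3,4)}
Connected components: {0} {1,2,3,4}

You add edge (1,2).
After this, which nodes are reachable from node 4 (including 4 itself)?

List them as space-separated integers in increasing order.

Answer: 1 2 3 4

Derivation:
Before: nodes reachable from 4: {1,2,3,4}
Adding (1,2): both endpoints already in same component. Reachability from 4 unchanged.
After: nodes reachable from 4: {1,2,3,4}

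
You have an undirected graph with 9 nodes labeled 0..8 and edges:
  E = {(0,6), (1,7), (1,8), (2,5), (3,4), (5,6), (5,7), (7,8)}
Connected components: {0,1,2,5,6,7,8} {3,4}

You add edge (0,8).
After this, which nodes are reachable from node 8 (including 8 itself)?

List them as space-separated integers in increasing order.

Answer: 0 1 2 5 6 7 8

Derivation:
Before: nodes reachable from 8: {0,1,2,5,6,7,8}
Adding (0,8): both endpoints already in same component. Reachability from 8 unchanged.
After: nodes reachable from 8: {0,1,2,5,6,7,8}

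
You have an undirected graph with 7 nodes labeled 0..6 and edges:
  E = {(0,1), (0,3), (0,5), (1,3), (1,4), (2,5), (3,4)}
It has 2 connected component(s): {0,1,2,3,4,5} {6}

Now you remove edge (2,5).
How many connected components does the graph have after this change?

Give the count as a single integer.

Initial component count: 2
Remove (2,5): it was a bridge. Count increases: 2 -> 3.
  After removal, components: {0,1,3,4,5} {2} {6}
New component count: 3

Answer: 3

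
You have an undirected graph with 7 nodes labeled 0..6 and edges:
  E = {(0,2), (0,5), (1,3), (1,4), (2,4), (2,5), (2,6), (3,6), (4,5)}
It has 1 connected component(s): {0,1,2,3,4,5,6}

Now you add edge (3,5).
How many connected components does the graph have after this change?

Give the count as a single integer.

Answer: 1

Derivation:
Initial component count: 1
Add (3,5): endpoints already in same component. Count unchanged: 1.
New component count: 1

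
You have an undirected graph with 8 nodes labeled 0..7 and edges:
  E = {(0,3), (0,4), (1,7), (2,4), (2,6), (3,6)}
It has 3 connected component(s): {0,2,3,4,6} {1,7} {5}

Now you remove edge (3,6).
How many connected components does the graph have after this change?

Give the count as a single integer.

Answer: 3

Derivation:
Initial component count: 3
Remove (3,6): not a bridge. Count unchanged: 3.
  After removal, components: {0,2,3,4,6} {1,7} {5}
New component count: 3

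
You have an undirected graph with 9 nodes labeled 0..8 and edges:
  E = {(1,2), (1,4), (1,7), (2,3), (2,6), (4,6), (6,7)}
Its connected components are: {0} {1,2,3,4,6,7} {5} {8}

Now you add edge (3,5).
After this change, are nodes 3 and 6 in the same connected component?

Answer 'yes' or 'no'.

Answer: yes

Derivation:
Initial components: {0} {1,2,3,4,6,7} {5} {8}
Adding edge (3,5): merges {1,2,3,4,6,7} and {5}.
New components: {0} {1,2,3,4,5,6,7} {8}
Are 3 and 6 in the same component? yes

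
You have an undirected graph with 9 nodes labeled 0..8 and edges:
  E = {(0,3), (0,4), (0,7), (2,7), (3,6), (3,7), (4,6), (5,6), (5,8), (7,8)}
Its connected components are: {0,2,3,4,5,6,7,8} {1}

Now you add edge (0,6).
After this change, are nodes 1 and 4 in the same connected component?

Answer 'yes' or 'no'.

Answer: no

Derivation:
Initial components: {0,2,3,4,5,6,7,8} {1}
Adding edge (0,6): both already in same component {0,2,3,4,5,6,7,8}. No change.
New components: {0,2,3,4,5,6,7,8} {1}
Are 1 and 4 in the same component? no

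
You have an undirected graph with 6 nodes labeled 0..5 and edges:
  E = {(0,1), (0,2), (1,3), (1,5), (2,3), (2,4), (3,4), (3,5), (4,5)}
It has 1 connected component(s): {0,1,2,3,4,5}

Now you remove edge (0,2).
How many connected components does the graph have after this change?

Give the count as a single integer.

Initial component count: 1
Remove (0,2): not a bridge. Count unchanged: 1.
  After removal, components: {0,1,2,3,4,5}
New component count: 1

Answer: 1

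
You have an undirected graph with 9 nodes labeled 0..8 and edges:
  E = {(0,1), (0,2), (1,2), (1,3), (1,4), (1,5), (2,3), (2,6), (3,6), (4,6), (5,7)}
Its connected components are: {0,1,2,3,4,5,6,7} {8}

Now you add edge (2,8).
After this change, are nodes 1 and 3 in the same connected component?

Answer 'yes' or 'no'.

Answer: yes

Derivation:
Initial components: {0,1,2,3,4,5,6,7} {8}
Adding edge (2,8): merges {0,1,2,3,4,5,6,7} and {8}.
New components: {0,1,2,3,4,5,6,7,8}
Are 1 and 3 in the same component? yes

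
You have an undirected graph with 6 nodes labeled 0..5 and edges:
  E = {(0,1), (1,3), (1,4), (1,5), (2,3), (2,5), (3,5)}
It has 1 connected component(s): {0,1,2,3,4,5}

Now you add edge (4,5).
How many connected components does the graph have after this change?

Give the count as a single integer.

Initial component count: 1
Add (4,5): endpoints already in same component. Count unchanged: 1.
New component count: 1

Answer: 1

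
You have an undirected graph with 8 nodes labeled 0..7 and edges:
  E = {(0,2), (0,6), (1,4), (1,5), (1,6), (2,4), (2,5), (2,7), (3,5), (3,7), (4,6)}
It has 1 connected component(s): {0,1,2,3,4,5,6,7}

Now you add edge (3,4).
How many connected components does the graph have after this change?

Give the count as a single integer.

Answer: 1

Derivation:
Initial component count: 1
Add (3,4): endpoints already in same component. Count unchanged: 1.
New component count: 1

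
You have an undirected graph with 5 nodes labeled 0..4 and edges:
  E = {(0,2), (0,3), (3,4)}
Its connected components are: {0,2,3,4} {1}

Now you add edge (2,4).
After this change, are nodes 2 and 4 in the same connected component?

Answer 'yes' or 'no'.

Answer: yes

Derivation:
Initial components: {0,2,3,4} {1}
Adding edge (2,4): both already in same component {0,2,3,4}. No change.
New components: {0,2,3,4} {1}
Are 2 and 4 in the same component? yes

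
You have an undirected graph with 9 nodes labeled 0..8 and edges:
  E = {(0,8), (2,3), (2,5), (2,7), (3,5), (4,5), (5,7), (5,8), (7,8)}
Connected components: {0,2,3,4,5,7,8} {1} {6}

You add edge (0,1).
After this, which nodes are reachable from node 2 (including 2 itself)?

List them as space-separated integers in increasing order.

Before: nodes reachable from 2: {0,2,3,4,5,7,8}
Adding (0,1): merges 2's component with another. Reachability grows.
After: nodes reachable from 2: {0,1,2,3,4,5,7,8}

Answer: 0 1 2 3 4 5 7 8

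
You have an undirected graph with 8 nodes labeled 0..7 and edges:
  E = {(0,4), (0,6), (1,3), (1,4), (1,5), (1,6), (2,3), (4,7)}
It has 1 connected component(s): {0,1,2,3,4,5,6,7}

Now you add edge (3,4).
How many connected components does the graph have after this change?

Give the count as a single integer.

Answer: 1

Derivation:
Initial component count: 1
Add (3,4): endpoints already in same component. Count unchanged: 1.
New component count: 1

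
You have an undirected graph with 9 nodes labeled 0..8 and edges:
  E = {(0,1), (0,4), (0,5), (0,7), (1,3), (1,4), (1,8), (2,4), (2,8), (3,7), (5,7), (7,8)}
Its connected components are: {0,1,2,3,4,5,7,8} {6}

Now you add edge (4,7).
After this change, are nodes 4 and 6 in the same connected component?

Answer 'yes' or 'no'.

Answer: no

Derivation:
Initial components: {0,1,2,3,4,5,7,8} {6}
Adding edge (4,7): both already in same component {0,1,2,3,4,5,7,8}. No change.
New components: {0,1,2,3,4,5,7,8} {6}
Are 4 and 6 in the same component? no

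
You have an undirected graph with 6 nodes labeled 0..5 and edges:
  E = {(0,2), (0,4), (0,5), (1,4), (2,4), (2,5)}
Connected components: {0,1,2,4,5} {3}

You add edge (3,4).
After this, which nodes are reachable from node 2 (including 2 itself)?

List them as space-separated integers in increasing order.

Answer: 0 1 2 3 4 5

Derivation:
Before: nodes reachable from 2: {0,1,2,4,5}
Adding (3,4): merges 2's component with another. Reachability grows.
After: nodes reachable from 2: {0,1,2,3,4,5}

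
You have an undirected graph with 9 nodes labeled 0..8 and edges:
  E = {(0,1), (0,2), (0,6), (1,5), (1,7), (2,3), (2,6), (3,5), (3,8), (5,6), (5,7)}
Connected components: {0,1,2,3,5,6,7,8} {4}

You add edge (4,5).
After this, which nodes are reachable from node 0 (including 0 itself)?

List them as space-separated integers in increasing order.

Answer: 0 1 2 3 4 5 6 7 8

Derivation:
Before: nodes reachable from 0: {0,1,2,3,5,6,7,8}
Adding (4,5): merges 0's component with another. Reachability grows.
After: nodes reachable from 0: {0,1,2,3,4,5,6,7,8}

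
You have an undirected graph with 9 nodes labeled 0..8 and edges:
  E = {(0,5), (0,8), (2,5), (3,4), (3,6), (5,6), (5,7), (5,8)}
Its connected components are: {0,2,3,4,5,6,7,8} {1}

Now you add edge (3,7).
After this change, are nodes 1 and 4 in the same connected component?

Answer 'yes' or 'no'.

Answer: no

Derivation:
Initial components: {0,2,3,4,5,6,7,8} {1}
Adding edge (3,7): both already in same component {0,2,3,4,5,6,7,8}. No change.
New components: {0,2,3,4,5,6,7,8} {1}
Are 1 and 4 in the same component? no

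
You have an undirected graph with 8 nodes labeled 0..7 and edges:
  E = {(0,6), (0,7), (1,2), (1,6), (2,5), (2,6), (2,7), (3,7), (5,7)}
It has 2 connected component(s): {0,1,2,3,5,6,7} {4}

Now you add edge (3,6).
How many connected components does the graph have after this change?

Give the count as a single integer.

Answer: 2

Derivation:
Initial component count: 2
Add (3,6): endpoints already in same component. Count unchanged: 2.
New component count: 2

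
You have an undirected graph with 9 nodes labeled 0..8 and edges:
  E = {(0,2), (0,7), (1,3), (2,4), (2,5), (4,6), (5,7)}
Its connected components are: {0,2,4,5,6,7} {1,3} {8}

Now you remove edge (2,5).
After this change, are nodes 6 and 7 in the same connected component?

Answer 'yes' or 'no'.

Answer: yes

Derivation:
Initial components: {0,2,4,5,6,7} {1,3} {8}
Removing edge (2,5): not a bridge — component count unchanged at 3.
New components: {0,2,4,5,6,7} {1,3} {8}
Are 6 and 7 in the same component? yes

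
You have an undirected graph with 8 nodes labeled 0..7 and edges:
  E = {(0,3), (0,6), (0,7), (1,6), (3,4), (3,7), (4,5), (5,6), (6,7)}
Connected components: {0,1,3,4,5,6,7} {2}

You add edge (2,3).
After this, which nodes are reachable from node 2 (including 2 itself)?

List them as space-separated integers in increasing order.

Answer: 0 1 2 3 4 5 6 7

Derivation:
Before: nodes reachable from 2: {2}
Adding (2,3): merges 2's component with another. Reachability grows.
After: nodes reachable from 2: {0,1,2,3,4,5,6,7}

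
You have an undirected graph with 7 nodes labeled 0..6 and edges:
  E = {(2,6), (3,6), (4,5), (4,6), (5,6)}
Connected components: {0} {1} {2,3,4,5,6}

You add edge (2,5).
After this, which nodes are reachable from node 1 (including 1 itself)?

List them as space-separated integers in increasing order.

Answer: 1

Derivation:
Before: nodes reachable from 1: {1}
Adding (2,5): both endpoints already in same component. Reachability from 1 unchanged.
After: nodes reachable from 1: {1}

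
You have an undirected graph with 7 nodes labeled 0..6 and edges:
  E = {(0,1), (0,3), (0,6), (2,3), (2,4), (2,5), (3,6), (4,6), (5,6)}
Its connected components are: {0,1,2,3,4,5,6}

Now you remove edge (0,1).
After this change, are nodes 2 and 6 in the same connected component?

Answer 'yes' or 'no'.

Initial components: {0,1,2,3,4,5,6}
Removing edge (0,1): it was a bridge — component count 1 -> 2.
New components: {0,2,3,4,5,6} {1}
Are 2 and 6 in the same component? yes

Answer: yes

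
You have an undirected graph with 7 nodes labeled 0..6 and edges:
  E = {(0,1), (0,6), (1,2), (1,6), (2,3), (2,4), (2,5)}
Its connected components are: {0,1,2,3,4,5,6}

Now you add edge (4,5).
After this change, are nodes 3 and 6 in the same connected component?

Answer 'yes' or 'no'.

Initial components: {0,1,2,3,4,5,6}
Adding edge (4,5): both already in same component {0,1,2,3,4,5,6}. No change.
New components: {0,1,2,3,4,5,6}
Are 3 and 6 in the same component? yes

Answer: yes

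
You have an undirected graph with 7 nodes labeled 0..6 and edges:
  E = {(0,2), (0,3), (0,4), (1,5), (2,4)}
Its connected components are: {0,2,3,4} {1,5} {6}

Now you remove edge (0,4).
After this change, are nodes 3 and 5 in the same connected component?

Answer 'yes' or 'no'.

Initial components: {0,2,3,4} {1,5} {6}
Removing edge (0,4): not a bridge — component count unchanged at 3.
New components: {0,2,3,4} {1,5} {6}
Are 3 and 5 in the same component? no

Answer: no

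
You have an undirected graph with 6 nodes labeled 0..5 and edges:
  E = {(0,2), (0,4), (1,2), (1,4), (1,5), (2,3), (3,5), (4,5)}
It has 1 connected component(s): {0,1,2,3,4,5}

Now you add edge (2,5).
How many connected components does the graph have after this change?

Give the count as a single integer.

Answer: 1

Derivation:
Initial component count: 1
Add (2,5): endpoints already in same component. Count unchanged: 1.
New component count: 1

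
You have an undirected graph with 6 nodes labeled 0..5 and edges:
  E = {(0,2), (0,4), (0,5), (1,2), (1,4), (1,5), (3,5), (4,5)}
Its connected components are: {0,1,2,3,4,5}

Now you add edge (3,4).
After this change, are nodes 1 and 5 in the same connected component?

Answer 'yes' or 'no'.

Answer: yes

Derivation:
Initial components: {0,1,2,3,4,5}
Adding edge (3,4): both already in same component {0,1,2,3,4,5}. No change.
New components: {0,1,2,3,4,5}
Are 1 and 5 in the same component? yes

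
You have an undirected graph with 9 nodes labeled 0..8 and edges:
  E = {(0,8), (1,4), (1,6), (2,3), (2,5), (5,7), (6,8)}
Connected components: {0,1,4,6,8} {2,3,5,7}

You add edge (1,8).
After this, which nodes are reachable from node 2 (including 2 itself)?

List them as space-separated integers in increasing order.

Before: nodes reachable from 2: {2,3,5,7}
Adding (1,8): both endpoints already in same component. Reachability from 2 unchanged.
After: nodes reachable from 2: {2,3,5,7}

Answer: 2 3 5 7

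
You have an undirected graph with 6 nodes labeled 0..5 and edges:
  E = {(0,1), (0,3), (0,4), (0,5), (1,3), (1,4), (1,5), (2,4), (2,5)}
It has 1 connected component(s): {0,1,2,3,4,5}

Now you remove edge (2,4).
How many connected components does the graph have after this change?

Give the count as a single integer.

Initial component count: 1
Remove (2,4): not a bridge. Count unchanged: 1.
  After removal, components: {0,1,2,3,4,5}
New component count: 1

Answer: 1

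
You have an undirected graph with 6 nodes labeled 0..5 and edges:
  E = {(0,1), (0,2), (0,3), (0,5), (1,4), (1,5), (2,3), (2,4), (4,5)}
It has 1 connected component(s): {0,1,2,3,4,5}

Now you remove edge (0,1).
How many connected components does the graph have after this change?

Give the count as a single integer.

Initial component count: 1
Remove (0,1): not a bridge. Count unchanged: 1.
  After removal, components: {0,1,2,3,4,5}
New component count: 1

Answer: 1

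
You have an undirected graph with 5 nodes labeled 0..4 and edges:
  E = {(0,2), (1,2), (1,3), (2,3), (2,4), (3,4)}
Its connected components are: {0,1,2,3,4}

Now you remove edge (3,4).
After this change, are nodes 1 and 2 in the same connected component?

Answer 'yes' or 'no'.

Answer: yes

Derivation:
Initial components: {0,1,2,3,4}
Removing edge (3,4): not a bridge — component count unchanged at 1.
New components: {0,1,2,3,4}
Are 1 and 2 in the same component? yes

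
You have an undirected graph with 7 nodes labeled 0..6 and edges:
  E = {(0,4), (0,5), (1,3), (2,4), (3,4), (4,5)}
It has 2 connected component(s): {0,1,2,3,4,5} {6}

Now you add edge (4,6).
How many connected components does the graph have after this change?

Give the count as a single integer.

Answer: 1

Derivation:
Initial component count: 2
Add (4,6): merges two components. Count decreases: 2 -> 1.
New component count: 1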